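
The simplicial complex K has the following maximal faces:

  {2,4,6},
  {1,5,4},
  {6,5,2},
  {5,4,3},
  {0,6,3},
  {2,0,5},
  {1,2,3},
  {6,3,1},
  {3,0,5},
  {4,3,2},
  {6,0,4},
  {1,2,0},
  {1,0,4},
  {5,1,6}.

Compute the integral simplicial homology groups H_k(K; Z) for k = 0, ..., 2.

Fix the vertex order 0 < 1 < 2 < 3 < 4 < 5 < 6 and write every simplex with vertices in increasing order. Then dim K = 2 and the simplices of K are:

  0-simplices (7): [0], [1], [2], [3], [4], [5], [6]
  1-simplices (21): [0,1], [0,2], [0,3], [0,4], [0,5], [0,6], [1,2], [1,3], [1,4], [1,5], [1,6], [2,3], [2,4], [2,5], [2,6], [3,4], [3,5], [3,6], [4,5], [4,6], [5,6]
  2-simplices (14): [0,1,2], [0,1,4], [0,2,5], [0,3,5], [0,3,6], [0,4,6], [1,2,3], [1,3,6], [1,4,5], [1,5,6], [2,3,4], [2,4,6], [2,5,6], [3,4,5]

Hence C_0 ≅ Z^7, C_1 ≅ Z^21, C_2 ≅ Z^14.

The boundary map ∂_1: C_1 → C_0 is given by ∂[p,q] = [q] − [p].
As a 7×21 matrix over Z this has rank 6, with invariant factors (1,1,1,1,1,1).

∂_2: C_2 → C_1 sends each 2-simplex [p,q,r] to [q,r] − [p,r] + [p,q]. For instance
  ∂[0,1,2] = [1,2] − [0,2] + [0,1],
  ∂[0,4,6] = [4,6] − [0,6] + [0,4].
The 21×14 boundary matrix has rank 13 and Smith normal form diag(1,1,1,1,1,1,1,1,1,1,1,1,1).

Computing H_k = (kernel of ∂_k) / (image of ∂_{k+1}):

  H_0: rank C_0 − rank ∂_1 = 7 − 6 = 1, and the invariant factors of ∂_1 are all 1, so H_0 ≅ Z.
  H_1: rank ker ∂_1 − rank ∂_2 = (21 − 6) − 13 = 2, and the invariant factors of ∂_2 are all 1, so H_1 ≅ Z^2.
  H_2: rank ker ∂_2 − rank ∂_3 = (14 − 13) − 0 = 1, and there is no ∂_3, so H_2 ≅ Z.

H_0 = Z,  H_1 = Z^2,  H_2 = Z.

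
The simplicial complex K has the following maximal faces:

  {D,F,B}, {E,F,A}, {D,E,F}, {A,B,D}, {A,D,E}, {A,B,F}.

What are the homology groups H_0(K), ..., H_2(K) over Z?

H_0 = Z,  H_1 = 0,  H_2 = Z.

Take the total order A < B < D < E < F on the vertex set. Then K (dimension 2) consists of the simplices:

  0-simplices (5): A, B, D, E, F
  1-simplices (9): AB, AD, AE, AF, BD, BF, DE, DF, EF
  2-simplices (6): ABD, ABF, ADE, AEF, BDF, DEF

Hence C_0 ≅ Z^5, C_1 ≅ Z^9, C_2 ≅ Z^6.

The boundary map ∂_1: C_1 → C_0 is given by ∂[p,q] = [q] − [p]. For instance
  ∂AE = E − A.
As a 5×9 matrix over Z this has rank 4, with invariant factors (1,1,1,1).

The boundary map ∂_2: C_2 → C_1 sends each 2-simplex [p,q,r] to [q,r] − [p,r] + [p,q]. For instance
  ∂DEF = EF − DF + DE,
  ∂ABD = BD − AD + AB.
This gives a 9×6 integer matrix of rank 5; reducing to Smith normal form yields diagonal entries (1,1,1,1,1).

From H_k ≅ ker(∂_k) / im(∂_{k+1}) we obtain:

  H_0: rank C_0 − rank ∂_1 = 5 − 4 = 1, and the invariant factors of ∂_1 are all 1, so H_0 ≅ Z.
  H_1: rank ker ∂_1 − rank ∂_2 = (9 − 4) − 5 = 0, and the invariant factors of ∂_2 are all 1, so H_1 ≅ 0.
  H_2: rank ker ∂_2 − rank ∂_3 = (6 − 5) − 0 = 1, and there is no ∂_3, so H_2 ≅ Z.

As a check, the Euler characteristic is 5 − 9 + 6 = 2, which agrees with 1 − 0 + 1 = 2.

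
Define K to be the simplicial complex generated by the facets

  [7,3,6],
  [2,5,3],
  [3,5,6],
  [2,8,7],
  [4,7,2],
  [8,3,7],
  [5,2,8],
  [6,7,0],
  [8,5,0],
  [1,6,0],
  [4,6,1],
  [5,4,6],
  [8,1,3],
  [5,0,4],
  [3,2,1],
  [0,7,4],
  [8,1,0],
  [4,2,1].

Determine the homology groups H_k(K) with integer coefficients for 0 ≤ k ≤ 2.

Take the total order 0 < 1 < 2 < 3 < 4 < 5 < 6 < 7 < 8 on the vertex set. Then K (dimension 2) consists of the simplices:

  0-simplices (9): [0], [1], [2], [3], [4], [5], [6], [7], [8]
  1-simplices (27): (27 of them)
  2-simplices (18): [0,1,6], [0,1,8], [0,4,5], [0,4,7], [0,5,8], [0,6,7], [1,2,3], [1,2,4], [1,3,8], [1,4,6], [2,3,5], [2,4,7], [2,5,8], [2,7,8], [3,5,6], [3,6,7], [3,7,8], [4,5,6]

giving chain groups C_0 ≅ Z^9, C_1 ≅ Z^27, C_2 ≅ Z^18.

The boundary map ∂_1: C_1 → C_0 is given by ∂[p,q] = [q] − [p]. For instance
  ∂[3,6] = [6] − [3].
This gives a 9×27 integer matrix of rank 8; reducing to Smith normal form yields diagonal entries (1,1,1,1,1,1,1,1).

Boundary ∂_2: C_2 → C_1 maps a triangle to the signed sum of its edges. For instance
  ∂[2,3,5] = [3,5] − [2,5] + [2,3],
  ∂[0,1,8] = [1,8] − [0,8] + [0,1].
The 27×18 boundary matrix has rank 18 and Smith normal form diag(1,1,1,1,1,1,1,1,1,1,1,1,1,1,1,1,1,2).

Now H_k = ker ∂_k / im ∂_{k+1}, so:

  H_0: rank C_0 − rank ∂_1 = 9 − 8 = 1, and the invariant factors of ∂_1 are all 1, so H_0 ≅ Z.
  H_1: rank ker ∂_1 − rank ∂_2 = (27 − 8) − 18 = 1, and ∂_2 has invariant factor 2 > 1, so H_1 ≅ Z ⊕ Z/2Z.
  H_2: rank ker ∂_2 − rank ∂_3 = (18 − 18) − 0 = 0, and there is no ∂_3, so H_2 ≅ 0.

(K is a triangulation of the Klein bottle.)

H_0 ≅ Z,  H_1 ≅ Z ⊕ Z/2Z,  H_2 = 0.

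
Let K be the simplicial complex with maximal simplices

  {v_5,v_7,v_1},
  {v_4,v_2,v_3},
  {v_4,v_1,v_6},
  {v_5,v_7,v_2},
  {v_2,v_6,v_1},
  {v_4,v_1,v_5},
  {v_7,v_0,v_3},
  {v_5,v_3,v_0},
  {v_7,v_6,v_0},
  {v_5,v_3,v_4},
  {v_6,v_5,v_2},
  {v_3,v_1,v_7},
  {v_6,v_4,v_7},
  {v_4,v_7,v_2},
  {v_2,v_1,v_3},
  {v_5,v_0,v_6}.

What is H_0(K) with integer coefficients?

H_0 ≅ Z.

Take the total order v_0 < v_1 < v_2 < v_3 < v_4 < v_5 < v_6 < v_7 on the vertex set. Then K (dimension 2) consists of the simplices:

  0-simplices (8): [v_0], [v_1], [v_2], [v_3], [v_4], [v_5], [v_6], [v_7]
  1-simplices (24): (24 of them)
  2-simplices (16): (16 of them)

so the chain groups are C_0 ≅ Z^8, C_1 ≅ Z^24, C_2 ≅ Z^16.

∂_1: C_1 → C_0 sends each edge [p,q] (with p < q) to q − p. For instance
  ∂[v_1,v_6] = [v_6] − [v_1].
As a 8×24 matrix over Z this has rank 7, with invariant factors (1,1,1,1,1,1,1).

Boundary ∂_2: C_2 → C_1 acts by ∂[p,q,r] = [q,r] − [p,r] + [p,q]. For instance
  ∂[v_1,v_5,v_7] = [v_5,v_7] − [v_1,v_7] + [v_1,v_5],
  ∂[v_0,v_6,v_7] = [v_6,v_7] − [v_0,v_7] + [v_0,v_6].
The resulting 24×16 matrix has rank 15, and its Smith normal form has invariant factors (1,1,1,1,1,1,1,1,1,1,1,1,1,1,1).

From H_k ≅ ker(∂_k) / im(∂_{k+1}) we obtain:

  H_0: rank C_0 − rank ∂_1 = 8 − 7 = 1, and the invariant factors of ∂_1 are all 1, so H_0 = Z.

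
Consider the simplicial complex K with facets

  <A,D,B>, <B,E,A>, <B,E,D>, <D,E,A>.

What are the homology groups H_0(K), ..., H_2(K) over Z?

K has 4 vertices, 6 edges, 4 triangles.
rank ∂_0 = 0, rank ∂_1 = 3 ⇒ b_0 = 4 − 0 − 3 = 1; all invariant factors of ∂_1 are 1 so no torsion. So H_0 ≅ Z.
rank ∂_1 = 3, rank ∂_2 = 3 ⇒ b_1 = 6 − 3 − 3 = 0; all invariant factors of ∂_2 are 1 so no torsion. So H_1 ≅ 0.
rank ∂_2 = 3, rank ∂_3 = 0 ⇒ b_2 = 4 − 3 − 0 = 1. So H_2 ≅ Z.

H_0 ≅ Z,  H_1 = 0,  H_2 ≅ Z.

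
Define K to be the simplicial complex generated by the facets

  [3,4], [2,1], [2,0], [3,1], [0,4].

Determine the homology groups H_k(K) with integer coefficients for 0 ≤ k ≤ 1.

H_0 = Z,  H_1 = Z.

We work with the vertex ordering 0 < 1 < 2 < 3 < 4. The simplices of K, each written with vertices in increasing order, are:

  0-simplices (5): [0], [1], [2], [3], [4]
  1-simplices (5): [0,2], [0,4], [1,2], [1,3], [3,4]

giving chain groups C_0 ≅ Z^5, C_1 ≅ Z^5.

Boundary ∂_1: C_1 → C_0 sends each edge [p,q] (with p < q) to q − p.
As a 5×5 matrix over Z this has rank 4, with invariant factors (1,1,1,1).

Computing H_k = (kernel of ∂_k) / (image of ∂_{k+1}):

  H_0: rank C_0 − rank ∂_1 = 5 − 4 = 1, and the invariant factors of ∂_1 are all 1, so H_0 = Z.
  H_1: rank ker ∂_1 − rank ∂_2 = (5 − 4) − 0 = 1, and there is no ∂_2, so H_1 = Z.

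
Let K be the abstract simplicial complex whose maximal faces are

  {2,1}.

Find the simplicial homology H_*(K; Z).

Take the total order 1 < 2 on the vertex set. Then K (dimension 1) consists of the simplices:

  0-simplices (2): [1], [2]
  1-simplices (1): [1,2]

Hence C_0 ≅ Z^2, C_1 ≅ Z^1.

∂_1: C_1 → C_0 sends each edge [p,q] (with p < q) to q − p.
The resulting 2×1 matrix has rank 1, and its Smith normal form has invariant factors (1).

From H_k ≅ ker(∂_k) / im(∂_{k+1}) we obtain:

  H_0: rank C_0 − rank ∂_1 = 2 − 1 = 1, and the invariant factors of ∂_1 are all 1, so H_0 = Z.
  H_1: rank ker ∂_1 − rank ∂_2 = (1 − 1) − 0 = 0, and there is no ∂_2, so H_1 = 0.

H_0 ≅ Z,  H_1 = 0.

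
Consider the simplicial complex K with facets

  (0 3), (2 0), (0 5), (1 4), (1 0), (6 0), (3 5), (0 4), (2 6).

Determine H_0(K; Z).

K has 7 vertices, 9 edges.
rank ∂_0 = 0, rank ∂_1 = 6 ⇒ b_0 = 7 − 0 − 6 = 1; all invariant factors of ∂_1 are 1 so no torsion. So H_0 ≅ Z.

H_0 ≅ Z.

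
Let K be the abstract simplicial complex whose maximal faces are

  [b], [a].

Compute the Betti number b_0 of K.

b_0 = 2.

We work with the vertex ordering a < b. The simplices of K, each written with vertices in increasing order, are:

  0-simplices (2): a, b

Hence C_0 ≅ Z^2.

Now H_k = ker ∂_k / im ∂_{k+1}, so:

  H_0: rank C_0 − rank ∂_1 = 2 − 0 = 2, and there is no ∂_1, so H_0 = Z^2.

Hence the Betti numbers are b_0 = 2.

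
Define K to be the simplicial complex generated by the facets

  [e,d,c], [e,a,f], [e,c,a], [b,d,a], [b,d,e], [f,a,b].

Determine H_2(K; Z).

Fix the vertex order a < b < c < d < e < f and write every simplex with vertices in increasing order. Then dim K = 2 and the simplices of K are:

  0-simplices (6): a, b, c, d, e, f
  1-simplices (12): ab, ac, ad, ae, af, bd, be, bf, cd, ce, de, ef
  2-simplices (6): abd, abf, ace, aef, bde, cde

giving chain groups C_0 ≅ Z^6, C_1 ≅ Z^12, C_2 ≅ Z^6.

∂_1: C_1 → C_0 maps an edge to its endpoints' difference, ∂[p,q] = q − p. For instance
  ∂ce = e − c.
This gives a 6×12 integer matrix of rank 5; reducing to Smith normal form yields diagonal entries (1,1,1,1,1).

Boundary ∂_2: C_2 → C_1 sends each 2-simplex [p,q,r] to [q,r] − [p,r] + [p,q]. For instance
  ∂bde = de − be + bd,
  ∂abd = bd − ad + ab.
As a 12×6 matrix over Z this has rank 6, with invariant factors (1,1,1,1,1,1).

From H_k ≅ ker(∂_k) / im(∂_{k+1}) we obtain:

  H_2: rank ker ∂_2 − rank ∂_3 = (6 − 6) − 0 = 0, and there is no ∂_3, so H_2 ≅ 0.

H_2 = 0.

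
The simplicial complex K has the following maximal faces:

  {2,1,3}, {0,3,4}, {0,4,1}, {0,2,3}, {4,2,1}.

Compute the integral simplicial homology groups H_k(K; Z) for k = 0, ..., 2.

Fix the vertex order 0 < 1 < 2 < 3 < 4 and write every simplex with vertices in increasing order. Then dim K = 2 and the simplices of K are:

  0-simplices (5): [0], [1], [2], [3], [4]
  1-simplices (10): [0,1], [0,2], [0,3], [0,4], [1,2], [1,3], [1,4], [2,3], [2,4], [3,4]
  2-simplices (5): [0,1,4], [0,2,3], [0,3,4], [1,2,3], [1,2,4]

Hence C_0 ≅ Z^5, C_1 ≅ Z^10, C_2 ≅ Z^5.

The boundary map ∂_1: C_1 → C_0 sends each edge [p,q] (with p < q) to q − p. For instance
  ∂[1,3] = [3] − [1].
The 5×10 boundary matrix has rank 4 and Smith normal form diag(1,1,1,1).

∂_2: C_2 → C_1 maps a triangle to the signed sum of its edges. For instance
  ∂[0,1,4] = [1,4] − [0,4] + [0,1],
  ∂[0,3,4] = [3,4] − [0,4] + [0,3].
This gives a 10×5 integer matrix of rank 5; reducing to Smith normal form yields diagonal entries (1,1,1,1,1).

Now H_k = ker ∂_k / im ∂_{k+1}, so:

  H_0: rank C_0 − rank ∂_1 = 5 − 4 = 1, and the invariant factors of ∂_1 are all 1, so H_0 ≅ Z.
  H_1: rank ker ∂_1 − rank ∂_2 = (10 − 4) − 5 = 1, and the invariant factors of ∂_2 are all 1, so H_1 ≅ Z.
  H_2: rank ker ∂_2 − rank ∂_3 = (5 − 5) − 0 = 0, and there is no ∂_3, so H_2 ≅ 0.

As a check, the Euler characteristic is 5 − 10 + 5 = 0, which agrees with 1 − 1 + 0 = 0.

H_0 ≅ Z,  H_1 ≅ Z,  H_2 = 0.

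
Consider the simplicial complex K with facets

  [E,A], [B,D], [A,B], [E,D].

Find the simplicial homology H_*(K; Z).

Order the vertices as A < B < D < E. Listing each simplex with vertices in this order, K has dimension 1 with simplices:

  0-simplices (4): A, B, D, E
  1-simplices (4): AB, AE, BD, DE

so the chain groups are C_0 ≅ Z^4, C_1 ≅ Z^4.

The boundary map ∂_1: C_1 → C_0 maps an edge to its endpoints' difference, ∂[p,q] = q − p. For instance
  ∂AE = E − A.
As a 4×4 matrix over Z this has rank 3, with invariant factors (1,1,1).

Now H_k = ker ∂_k / im ∂_{k+1}, so:

  H_0: rank C_0 − rank ∂_1 = 4 − 3 = 1, and the invariant factors of ∂_1 are all 1, so H_0 ≅ Z.
  H_1: rank ker ∂_1 − rank ∂_2 = (4 − 3) − 0 = 1, and there is no ∂_2, so H_1 ≅ Z.

H_0 = Z,  H_1 = Z.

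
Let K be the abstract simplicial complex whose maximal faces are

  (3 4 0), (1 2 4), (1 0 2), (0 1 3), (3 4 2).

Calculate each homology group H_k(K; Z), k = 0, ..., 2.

Take the total order 0 < 1 < 2 < 3 < 4 on the vertex set. Then K (dimension 2) consists of the simplices:

  0-simplices (5): [0], [1], [2], [3], [4]
  1-simplices (10): [0,1], [0,2], [0,3], [0,4], [1,2], [1,3], [1,4], [2,3], [2,4], [3,4]
  2-simplices (5): [0,1,2], [0,1,3], [0,3,4], [1,2,4], [2,3,4]

Hence C_0 ≅ Z^5, C_1 ≅ Z^10, C_2 ≅ Z^5.

Boundary ∂_1: C_1 → C_0 is given by ∂[p,q] = [q] − [p].
This gives a 5×10 integer matrix of rank 4; reducing to Smith normal form yields diagonal entries (1,1,1,1).

∂_2: C_2 → C_1 acts by ∂[p,q,r] = [q,r] − [p,r] + [p,q]. For instance
  ∂[0,1,3] = [1,3] − [0,3] + [0,1],
  ∂[0,1,2] = [1,2] − [0,2] + [0,1].
This gives a 10×5 integer matrix of rank 5; reducing to Smith normal form yields diagonal entries (1,1,1,1,1).

Now H_k = ker ∂_k / im ∂_{k+1}, so:

  H_0: rank C_0 − rank ∂_1 = 5 − 4 = 1, and the invariant factors of ∂_1 are all 1, so H_0 ≅ Z.
  H_1: rank ker ∂_1 − rank ∂_2 = (10 − 4) − 5 = 1, and the invariant factors of ∂_2 are all 1, so H_1 ≅ Z.
  H_2: rank ker ∂_2 − rank ∂_3 = (5 − 5) − 0 = 0, and there is no ∂_3, so H_2 ≅ 0.

H_0 = Z,  H_1 = Z,  H_2 = 0.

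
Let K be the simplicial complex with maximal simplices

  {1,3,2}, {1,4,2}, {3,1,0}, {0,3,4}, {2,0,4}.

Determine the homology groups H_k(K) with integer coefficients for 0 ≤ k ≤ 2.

H_0 ≅ Z,  H_1 ≅ Z,  H_2 = 0.

Fix the vertex order 0 < 1 < 2 < 3 < 4 and write every simplex with vertices in increasing order. Then dim K = 2 and the simplices of K are:

  0-simplices (5): [0], [1], [2], [3], [4]
  1-simplices (10): [0,1], [0,2], [0,3], [0,4], [1,2], [1,3], [1,4], [2,3], [2,4], [3,4]
  2-simplices (5): [0,1,3], [0,2,4], [0,3,4], [1,2,3], [1,2,4]

so the chain groups are C_0 ≅ Z^5, C_1 ≅ Z^10, C_2 ≅ Z^5.

∂_1: C_1 → C_0 is given by ∂[p,q] = [q] − [p].
This gives a 5×10 integer matrix of rank 4; reducing to Smith normal form yields diagonal entries (1,1,1,1).

Boundary ∂_2: C_2 → C_1 acts by ∂[p,q,r] = [q,r] − [p,r] + [p,q]. For instance
  ∂[1,2,3] = [2,3] − [1,3] + [1,2],
  ∂[0,2,4] = [2,4] − [0,4] + [0,2].
The resulting 10×5 matrix has rank 5, and its Smith normal form has invariant factors (1,1,1,1,1).

Reading off H_k = ker ∂_k / im ∂_{k+1}:

  H_0: rank C_0 − rank ∂_1 = 5 − 4 = 1, and the invariant factors of ∂_1 are all 1, so H_0 = Z.
  H_1: rank ker ∂_1 − rank ∂_2 = (10 − 4) − 5 = 1, and the invariant factors of ∂_2 are all 1, so H_1 = Z.
  H_2: rank ker ∂_2 − rank ∂_3 = (5 − 5) − 0 = 0, and there is no ∂_3, so H_2 = 0.

(K is a triangulation of the Möbius band.)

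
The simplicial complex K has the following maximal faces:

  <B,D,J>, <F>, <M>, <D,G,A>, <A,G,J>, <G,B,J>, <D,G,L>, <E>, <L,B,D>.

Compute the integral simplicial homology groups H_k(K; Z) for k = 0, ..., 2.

Fix the vertex order A < B < D < E < F < G < J < L < M and write every simplex with vertices in increasing order. Then dim K = 2 and the simplices of K are:

  0-simplices (9): A, B, D, E, F, G, J, L, M
  1-simplices (12): AD, AG, AJ, BD, BG, BJ, BL, DG, DJ, DL, GJ, GL
  2-simplices (6): ADG, AGJ, BDJ, BDL, BGJ, DGL

Hence C_0 ≅ Z^9, C_1 ≅ Z^12, C_2 ≅ Z^6.

Boundary ∂_1: C_1 → C_0 sends each edge [p,q] (with p < q) to q − p. For instance
  ∂BG = G − B.
As a 9×12 matrix over Z this has rank 5, with invariant factors (1,1,1,1,1).

∂_2: C_2 → C_1 maps a triangle to the signed sum of its edges. For instance
  ∂BGJ = GJ − BJ + BG,
  ∂AGJ = GJ − AJ + AG.
As a 12×6 matrix over Z this has rank 6, with invariant factors (1,1,1,1,1,1).

Reading off H_k = ker ∂_k / im ∂_{k+1}:

  H_0: rank C_0 − rank ∂_1 = 9 − 5 = 4, and the invariant factors of ∂_1 are all 1, so H_0 = Z^4.
  H_1: rank ker ∂_1 − rank ∂_2 = (12 − 5) − 6 = 1, and the invariant factors of ∂_2 are all 1, so H_1 = Z.
  H_2: rank ker ∂_2 − rank ∂_3 = (6 − 6) − 0 = 0, and there is no ∂_3, so H_2 = 0.

H_0 = Z^4,  H_1 = Z,  H_2 = 0.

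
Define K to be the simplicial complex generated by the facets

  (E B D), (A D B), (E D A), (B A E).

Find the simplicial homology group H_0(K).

Order the vertices as A < B < D < E. Listing each simplex with vertices in this order, K has dimension 2 with simplices:

  0-simplices (4): A, B, D, E
  1-simplices (6): AB, AD, AE, BD, BE, DE
  2-simplices (4): ABD, ABE, ADE, BDE

Hence C_0 ≅ Z^4, C_1 ≅ Z^6, C_2 ≅ Z^4.

Boundary ∂_1: C_1 → C_0 maps an edge to its endpoints' difference, ∂[p,q] = q − p. For instance
  ∂AE = E − A.
As a 4×6 matrix over Z this has rank 3, with invariant factors (1,1,1).

Boundary ∂_2: C_2 → C_1 acts by ∂[p,q,r] = [q,r] − [p,r] + [p,q]. For instance
  ∂ABE = BE − AE + AB,
  ∂ADE = DE − AE + AD.
As a 6×4 matrix over Z this has rank 3, with invariant factors (1,1,1).

Computing H_k = (kernel of ∂_k) / (image of ∂_{k+1}):

  H_0: rank C_0 − rank ∂_1 = 4 − 3 = 1, and the invariant factors of ∂_1 are all 1, so H_0 ≅ Z.

H_0 = Z.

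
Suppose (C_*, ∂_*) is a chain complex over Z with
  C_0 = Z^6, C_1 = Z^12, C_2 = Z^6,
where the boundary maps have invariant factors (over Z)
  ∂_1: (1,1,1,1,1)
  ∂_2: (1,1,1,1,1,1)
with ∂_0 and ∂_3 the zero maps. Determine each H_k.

H_0: b_0 = 6 − 0 − 5 = 1; torsion from ∂_1 factors > 1: none. So H_0 ≅ Z.
H_1: b_1 = 12 − 5 − 6 = 1; torsion from ∂_2 factors > 1: none. So H_1 ≅ Z.
H_2: b_2 = 6 − 6 − 0 = 0; torsion from ∂_3 factors > 1: none. So H_2 ≅ 0.

H_0 ≅ Z,  H_1 ≅ Z,  H_2 = 0.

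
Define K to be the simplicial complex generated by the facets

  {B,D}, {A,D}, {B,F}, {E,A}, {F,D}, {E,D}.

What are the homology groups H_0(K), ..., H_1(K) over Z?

Take the total order A < B < D < E < F on the vertex set. Then K (dimension 1) consists of the simplices:

  0-simplices (5): A, B, D, E, F
  1-simplices (6): AD, AE, BD, BF, DE, DF

Hence C_0 ≅ Z^5, C_1 ≅ Z^6.

∂_1: C_1 → C_0 sends each edge [p,q] (with p < q) to q − p. For instance
  ∂BD = D − B.
The resulting 5×6 matrix has rank 4, and its Smith normal form has invariant factors (1,1,1,1).

Reading off H_k = ker ∂_k / im ∂_{k+1}:

  H_0: rank C_0 − rank ∂_1 = 5 − 4 = 1, and the invariant factors of ∂_1 are all 1, so H_0 ≅ Z.
  H_1: rank ker ∂_1 − rank ∂_2 = (6 − 4) − 0 = 2, and there is no ∂_2, so H_1 ≅ Z^2.

(K is a triangulation of a wedge of 2 circles.)

H_0 ≅ Z,  H_1 ≅ Z^2.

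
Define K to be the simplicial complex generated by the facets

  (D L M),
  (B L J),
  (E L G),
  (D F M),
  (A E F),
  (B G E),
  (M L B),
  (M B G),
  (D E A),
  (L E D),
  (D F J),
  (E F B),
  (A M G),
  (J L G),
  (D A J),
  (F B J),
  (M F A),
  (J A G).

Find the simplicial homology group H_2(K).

H_2 ≅ 0.

K has 9 vertices, 27 edges, 18 triangles.
rank ∂_2 = 18, rank ∂_3 = 0 ⇒ b_2 = 18 − 18 − 0 = 0. So H_2 ≅ 0.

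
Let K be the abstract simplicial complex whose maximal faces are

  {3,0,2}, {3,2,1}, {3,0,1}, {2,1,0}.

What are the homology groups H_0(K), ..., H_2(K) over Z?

H_0 ≅ Z,  H_1 = 0,  H_2 ≅ Z.

Take the total order 0 < 1 < 2 < 3 on the vertex set. Then K (dimension 2) consists of the simplices:

  0-simplices (4): [0], [1], [2], [3]
  1-simplices (6): [0,1], [0,2], [0,3], [1,2], [1,3], [2,3]
  2-simplices (4): [0,1,2], [0,1,3], [0,2,3], [1,2,3]

Hence C_0 ≅ Z^4, C_1 ≅ Z^6, C_2 ≅ Z^4.

Boundary ∂_1: C_1 → C_0 is given by ∂[p,q] = [q] − [p]. For instance
  ∂[1,3] = [3] − [1].
The 4×6 boundary matrix has rank 3 and Smith normal form diag(1,1,1).

∂_2: C_2 → C_1 acts by ∂[p,q,r] = [q,r] − [p,r] + [p,q]. For instance
  ∂[0,1,2] = [1,2] − [0,2] + [0,1],
  ∂[1,2,3] = [2,3] − [1,3] + [1,2].
This gives a 6×4 integer matrix of rank 3; reducing to Smith normal form yields diagonal entries (1,1,1).

From H_k ≅ ker(∂_k) / im(∂_{k+1}) we obtain:

  H_0: rank C_0 − rank ∂_1 = 4 − 3 = 1, and the invariant factors of ∂_1 are all 1, so H_0 ≅ Z.
  H_1: rank ker ∂_1 − rank ∂_2 = (6 − 3) − 3 = 0, and the invariant factors of ∂_2 are all 1, so H_1 ≅ 0.
  H_2: rank ker ∂_2 − rank ∂_3 = (4 − 3) − 0 = 1, and there is no ∂_3, so H_2 ≅ Z.

(K is a triangulation of the 2-sphere S^2.)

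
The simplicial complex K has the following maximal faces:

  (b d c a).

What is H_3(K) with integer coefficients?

K has 4 vertices, 6 edges, 4 triangles, 1 3-simplex.
rank ∂_3 = 1, rank ∂_4 = 0 ⇒ b_3 = 1 − 1 − 0 = 0. So H_3 = 0.

H_3 ≅ 0.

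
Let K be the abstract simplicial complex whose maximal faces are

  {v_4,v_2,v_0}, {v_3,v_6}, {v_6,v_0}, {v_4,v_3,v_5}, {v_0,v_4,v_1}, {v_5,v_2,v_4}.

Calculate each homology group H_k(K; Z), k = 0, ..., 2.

Fix the vertex order v_0 < v_1 < v_2 < v_3 < v_4 < v_5 < v_6 and write every simplex with vertices in increasing order. Then dim K = 2 and the simplices of K are:

  0-simplices (7): [v_0], [v_1], [v_2], [v_3], [v_4], [v_5], [v_6]
  1-simplices (11): [v_0,v_1], [v_0,v_2], [v_0,v_4], [v_0,v_6], [v_1,v_4], [v_2,v_4], [v_2,v_5], [v_3,v_4], [v_3,v_5], [v_3,v_6], [v_4,v_5]
  2-simplices (4): [v_0,v_1,v_4], [v_0,v_2,v_4], [v_2,v_4,v_5], [v_3,v_4,v_5]

giving chain groups C_0 ≅ Z^7, C_1 ≅ Z^11, C_2 ≅ Z^4.

∂_1: C_1 → C_0 is given by ∂[p,q] = [q] − [p]. For instance
  ∂[v_0,v_6] = [v_6] − [v_0].
As a 7×11 matrix over Z this has rank 6, with invariant factors (1,1,1,1,1,1).

Boundary ∂_2: C_2 → C_1 acts by ∂[p,q,r] = [q,r] − [p,r] + [p,q]. For instance
  ∂[v_0,v_2,v_4] = [v_2,v_4] − [v_0,v_4] + [v_0,v_2],
  ∂[v_0,v_1,v_4] = [v_1,v_4] − [v_0,v_4] + [v_0,v_1].
As a 11×4 matrix over Z this has rank 4, with invariant factors (1,1,1,1).

Reading off H_k = ker ∂_k / im ∂_{k+1}:

  H_0: rank C_0 − rank ∂_1 = 7 − 6 = 1, and the invariant factors of ∂_1 are all 1, so H_0 ≅ Z.
  H_1: rank ker ∂_1 − rank ∂_2 = (11 − 6) − 4 = 1, and the invariant factors of ∂_2 are all 1, so H_1 ≅ Z.
  H_2: rank ker ∂_2 − rank ∂_3 = (4 − 4) − 0 = 0, and there is no ∂_3, so H_2 ≅ 0.

H_0 ≅ Z,  H_1 ≅ Z,  H_2 = 0.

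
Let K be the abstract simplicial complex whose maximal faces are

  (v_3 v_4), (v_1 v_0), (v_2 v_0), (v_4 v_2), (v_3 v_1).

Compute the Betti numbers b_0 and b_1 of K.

b_0 = 1, b_1 = 1.

We work with the vertex ordering v_0 < v_1 < v_2 < v_3 < v_4. The simplices of K, each written with vertices in increasing order, are:

  0-simplices (5): [v_0], [v_1], [v_2], [v_3], [v_4]
  1-simplices (5): [v_0,v_1], [v_0,v_2], [v_1,v_3], [v_2,v_4], [v_3,v_4]

Hence C_0 ≅ Z^5, C_1 ≅ Z^5.

∂_1: C_1 → C_0 maps an edge to its endpoints' difference, ∂[p,q] = q − p.
The resulting 5×5 matrix has rank 4, and its Smith normal form has invariant factors (1,1,1,1).

From H_k ≅ ker(∂_k) / im(∂_{k+1}) we obtain:

  H_0: rank C_0 − rank ∂_1 = 5 − 4 = 1, and the invariant factors of ∂_1 are all 1, so H_0 = Z.
  H_1: rank ker ∂_1 − rank ∂_2 = (5 − 4) − 0 = 1, and there is no ∂_2, so H_1 = Z.

Hence the Betti numbers are b_0 = 1, b_1 = 1.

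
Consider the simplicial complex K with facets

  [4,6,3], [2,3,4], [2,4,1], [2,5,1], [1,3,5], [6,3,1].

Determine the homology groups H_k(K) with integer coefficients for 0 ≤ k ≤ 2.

Fix the vertex order 1 < 2 < 3 < 4 < 5 < 6 and write every simplex with vertices in increasing order. Then dim K = 2 and the simplices of K are:

  0-simplices (6): [1], [2], [3], [4], [5], [6]
  1-simplices (12): [1,2], [1,3], [1,4], [1,5], [1,6], [2,3], [2,4], [2,5], [3,4], [3,5], [3,6], [4,6]
  2-simplices (6): [1,2,4], [1,2,5], [1,3,5], [1,3,6], [2,3,4], [3,4,6]

Hence C_0 ≅ Z^6, C_1 ≅ Z^12, C_2 ≅ Z^6.

The boundary map ∂_1: C_1 → C_0 maps an edge to its endpoints' difference, ∂[p,q] = q − p.
This gives a 6×12 integer matrix of rank 5; reducing to Smith normal form yields diagonal entries (1,1,1,1,1).

The boundary map ∂_2: C_2 → C_1 acts by ∂[p,q,r] = [q,r] − [p,r] + [p,q]. For instance
  ∂[2,3,4] = [3,4] − [2,4] + [2,3],
  ∂[1,3,5] = [3,5] − [1,5] + [1,3].
The 12×6 boundary matrix has rank 6 and Smith normal form diag(1,1,1,1,1,1).

Reading off H_k = ker ∂_k / im ∂_{k+1}:

  H_0: rank C_0 − rank ∂_1 = 6 − 5 = 1, and the invariant factors of ∂_1 are all 1, so H_0 = Z.
  H_1: rank ker ∂_1 − rank ∂_2 = (12 − 5) − 6 = 1, and the invariant factors of ∂_2 are all 1, so H_1 = Z.
  H_2: rank ker ∂_2 − rank ∂_3 = (6 − 6) − 0 = 0, and there is no ∂_3, so H_2 = 0.

H_0 ≅ Z,  H_1 ≅ Z,  H_2 = 0.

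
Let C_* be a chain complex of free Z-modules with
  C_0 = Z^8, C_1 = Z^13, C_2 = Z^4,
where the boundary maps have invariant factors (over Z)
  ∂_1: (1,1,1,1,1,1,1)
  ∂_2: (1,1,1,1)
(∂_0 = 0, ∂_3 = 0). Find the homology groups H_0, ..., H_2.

H_0: b_0 = 8 − 0 − 7 = 1; torsion from ∂_1 factors > 1: none. So H_0 = Z.
H_1: b_1 = 13 − 7 − 4 = 2; torsion from ∂_2 factors > 1: none. So H_1 = Z^2.
H_2: b_2 = 4 − 4 − 0 = 0; torsion from ∂_3 factors > 1: none. So H_2 = 0.

H_0 = Z,  H_1 = Z^2,  H_2 = 0.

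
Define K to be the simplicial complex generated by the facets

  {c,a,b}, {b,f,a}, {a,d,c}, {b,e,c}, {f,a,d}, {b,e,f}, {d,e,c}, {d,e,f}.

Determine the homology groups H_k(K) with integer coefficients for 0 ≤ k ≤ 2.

H_0 ≅ Z,  H_1 = 0,  H_2 ≅ Z.

K has 6 vertices, 12 edges, 8 triangles.
rank ∂_0 = 0, rank ∂_1 = 5 ⇒ b_0 = 6 − 0 − 5 = 1; all invariant factors of ∂_1 are 1 so no torsion. So H_0 = Z.
rank ∂_1 = 5, rank ∂_2 = 7 ⇒ b_1 = 12 − 5 − 7 = 0; all invariant factors of ∂_2 are 1 so no torsion. So H_1 = 0.
rank ∂_2 = 7, rank ∂_3 = 0 ⇒ b_2 = 8 − 7 − 0 = 1. So H_2 = Z.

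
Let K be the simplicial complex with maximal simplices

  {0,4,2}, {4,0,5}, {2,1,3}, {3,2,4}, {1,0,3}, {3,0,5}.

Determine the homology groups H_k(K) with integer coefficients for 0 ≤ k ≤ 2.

Fix the vertex order 0 < 1 < 2 < 3 < 4 < 5 and write every simplex with vertices in increasing order. Then dim K = 2 and the simplices of K are:

  0-simplices (6): [0], [1], [2], [3], [4], [5]
  1-simplices (12): [0,1], [0,2], [0,3], [0,4], [0,5], [1,2], [1,3], [2,3], [2,4], [3,4], [3,5], [4,5]
  2-simplices (6): [0,1,3], [0,2,4], [0,3,5], [0,4,5], [1,2,3], [2,3,4]

Hence C_0 ≅ Z^6, C_1 ≅ Z^12, C_2 ≅ Z^6.

∂_1: C_1 → C_0 sends each edge [p,q] (with p < q) to q − p.
The 6×12 boundary matrix has rank 5 and Smith normal form diag(1,1,1,1,1).

The boundary map ∂_2: C_2 → C_1 maps a triangle to the signed sum of its edges. For instance
  ∂[1,2,3] = [2,3] − [1,3] + [1,2],
  ∂[0,1,3] = [1,3] − [0,3] + [0,1].
The resulting 12×6 matrix has rank 6, and its Smith normal form has invariant factors (1,1,1,1,1,1).

From H_k ≅ ker(∂_k) / im(∂_{k+1}) we obtain:

  H_0: rank C_0 − rank ∂_1 = 6 − 5 = 1, and the invariant factors of ∂_1 are all 1, so H_0 ≅ Z.
  H_1: rank ker ∂_1 − rank ∂_2 = (12 − 5) − 6 = 1, and the invariant factors of ∂_2 are all 1, so H_1 ≅ Z.
  H_2: rank ker ∂_2 − rank ∂_3 = (6 − 6) − 0 = 0, and there is no ∂_3, so H_2 ≅ 0.

(K is a triangulation of the cylinder S^1 x I.)

H_0 = Z,  H_1 = Z,  H_2 = 0.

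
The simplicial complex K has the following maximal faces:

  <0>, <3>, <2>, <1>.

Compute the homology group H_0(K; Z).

H_0 ≅ Z^4.

We work with the vertex ordering 0 < 1 < 2 < 3. The simplices of K, each written with vertices in increasing order, are:

  0-simplices (4): [0], [1], [2], [3]

Hence C_0 ≅ Z^4.

Computing H_k = (kernel of ∂_k) / (image of ∂_{k+1}):

  H_0: rank C_0 − rank ∂_1 = 4 − 0 = 4, and there is no ∂_1, so H_0 = Z^4.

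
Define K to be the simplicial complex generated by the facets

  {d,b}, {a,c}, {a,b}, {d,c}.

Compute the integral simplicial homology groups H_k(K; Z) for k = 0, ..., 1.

Fix the vertex order a < b < c < d and write every simplex with vertices in increasing order. Then dim K = 1 and the simplices of K are:

  0-simplices (4): a, b, c, d
  1-simplices (4): ab, ac, bd, cd

so the chain groups are C_0 ≅ Z^4, C_1 ≅ Z^4.

Boundary ∂_1: C_1 → C_0 sends each edge [p,q] (with p < q) to q − p.
The resulting 4×4 matrix has rank 3, and its Smith normal form has invariant factors (1,1,1).

Reading off H_k = ker ∂_k / im ∂_{k+1}:

  H_0: rank C_0 − rank ∂_1 = 4 − 3 = 1, and the invariant factors of ∂_1 are all 1, so H_0 = Z.
  H_1: rank ker ∂_1 − rank ∂_2 = (4 − 3) − 0 = 1, and there is no ∂_2, so H_1 = Z.

As a check, the Euler characteristic is 4 − 4 = 0, which agrees with 1 − 1 = 0.

H_0 ≅ Z,  H_1 ≅ Z.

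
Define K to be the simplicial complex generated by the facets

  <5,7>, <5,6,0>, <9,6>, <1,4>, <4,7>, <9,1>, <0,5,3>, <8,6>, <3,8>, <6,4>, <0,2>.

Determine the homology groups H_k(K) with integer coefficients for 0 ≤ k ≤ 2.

Order the vertices as 0 < 1 < 2 < 3 < 4 < 5 < 6 < 7 < 8 < 9. Listing each simplex with vertices in this order, K has dimension 2 with simplices:

  0-simplices (10): [0], [1], [2], [3], [4], [5], [6], [7], [8], [9]
  1-simplices (14): [0,2], [0,3], [0,5], [0,6], [1,4], [1,9], [3,5], [3,8], [4,6], [4,7], [5,6], [5,7], [6,8], [6,9]
  2-simplices (2): [0,3,5], [0,5,6]

so the chain groups are C_0 ≅ Z^10, C_1 ≅ Z^14, C_2 ≅ Z^2.

∂_1: C_1 → C_0 is given by ∂[p,q] = [q] − [p]. For instance
  ∂[0,3] = [3] − [0].
This gives a 10×14 integer matrix of rank 9; reducing to Smith normal form yields diagonal entries (1,1,1,1,1,1,1,1,1).

Boundary ∂_2: C_2 → C_1 sends each 2-simplex [p,q,r] to [q,r] − [p,r] + [p,q]. For instance
  ∂[0,3,5] = [3,5] − [0,5] + [0,3],
  ∂[0,5,6] = [5,6] − [0,6] + [0,5].
The resulting 14×2 matrix has rank 2, and its Smith normal form has invariant factors (1,1).

Now H_k = ker ∂_k / im ∂_{k+1}, so:

  H_0: rank C_0 − rank ∂_1 = 10 − 9 = 1, and the invariant factors of ∂_1 are all 1, so H_0 = Z.
  H_1: rank ker ∂_1 − rank ∂_2 = (14 − 9) − 2 = 3, and the invariant factors of ∂_2 are all 1, so H_1 = Z^3.
  H_2: rank ker ∂_2 − rank ∂_3 = (2 − 2) − 0 = 0, and there is no ∂_3, so H_2 = 0.

As a check, the Euler characteristic is 10 − 14 + 2 = -2, which agrees with 1 − 3 + 0 = -2.

H_0 = Z,  H_1 = Z^3,  H_2 = 0.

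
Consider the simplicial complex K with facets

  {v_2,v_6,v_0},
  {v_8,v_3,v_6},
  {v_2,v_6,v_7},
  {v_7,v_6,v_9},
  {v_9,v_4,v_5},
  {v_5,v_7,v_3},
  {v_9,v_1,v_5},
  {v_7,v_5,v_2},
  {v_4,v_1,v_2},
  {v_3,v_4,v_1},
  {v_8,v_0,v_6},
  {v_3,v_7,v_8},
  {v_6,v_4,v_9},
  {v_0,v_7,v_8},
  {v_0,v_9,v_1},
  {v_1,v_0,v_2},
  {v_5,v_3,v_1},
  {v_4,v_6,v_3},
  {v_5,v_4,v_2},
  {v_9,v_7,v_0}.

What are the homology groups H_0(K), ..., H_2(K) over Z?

H_0 = Z,  H_1 = Z ⊕ Z/2,  H_2 = 0.

We work with the vertex ordering v_0 < v_1 < v_2 < v_3 < v_4 < v_5 < v_6 < v_7 < v_8 < v_9. The simplices of K, each written with vertices in increasing order, are:

  0-simplices (10): [v_0], [v_1], [v_2], [v_3], [v_4], [v_5], [v_6], [v_7], [v_8], [v_9]
  1-simplices (30): (30 of them)
  2-simplices (20): (20 of them)

giving chain groups C_0 ≅ Z^10, C_1 ≅ Z^30, C_2 ≅ Z^20.

The boundary map ∂_1: C_1 → C_0 maps an edge to its endpoints' difference, ∂[p,q] = q − p.
The 10×30 boundary matrix has rank 9 and Smith normal form diag(1,1,1,1,1,1,1,1,1).

∂_2: C_2 → C_1 sends each 2-simplex [p,q,r] to [q,r] − [p,r] + [p,q]. For instance
  ∂[v_3,v_5,v_7] = [v_5,v_7] − [v_3,v_7] + [v_3,v_5],
  ∂[v_6,v_7,v_9] = [v_7,v_9] − [v_6,v_9] + [v_6,v_7].
The resulting 30×20 matrix has rank 20, and its Smith normal form has invariant factors (1,1,1,1,1,1,1,1,1,1,1,1,1,1,1,1,1,1,1,2).

Now H_k = ker ∂_k / im ∂_{k+1}, so:

  H_0: rank C_0 − rank ∂_1 = 10 − 9 = 1, and the invariant factors of ∂_1 are all 1, so H_0 = Z.
  H_1: rank ker ∂_1 − rank ∂_2 = (30 − 9) − 20 = 1, and ∂_2 has invariant factor 2 > 1, so H_1 = Z ⊕ Z/2.
  H_2: rank ker ∂_2 − rank ∂_3 = (20 − 20) − 0 = 0, and there is no ∂_3, so H_2 = 0.

As a check, the Euler characteristic is 10 − 30 + 20 = 0, which agrees with 1 − 1 + 0 = 0.
(K is a triangulation of the Klein bottle.)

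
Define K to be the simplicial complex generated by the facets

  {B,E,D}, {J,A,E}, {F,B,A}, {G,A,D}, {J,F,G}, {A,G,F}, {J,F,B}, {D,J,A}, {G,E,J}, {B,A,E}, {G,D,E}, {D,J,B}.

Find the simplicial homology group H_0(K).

H_0 ≅ Z.

Fix the vertex order A < B < D < E < F < G < J and write every simplex with vertices in increasing order. Then dim K = 2 and the simplices of K are:

  0-simplices (7): A, B, D, E, F, G, J
  1-simplices (18): AB, AD, AE, AF, AG, AJ, BD, BE, BF, BJ, DE, DG, DJ, EG, EJ, FG, FJ, GJ
  2-simplices (12): ABE, ABF, ADG, ADJ, AEJ, AFG, BDE, BDJ, BFJ, DEG, EGJ, FGJ

Hence C_0 ≅ Z^7, C_1 ≅ Z^18, C_2 ≅ Z^12.

Boundary ∂_1: C_1 → C_0 maps an edge to its endpoints' difference, ∂[p,q] = q − p. For instance
  ∂DG = G − D.
This gives a 7×18 integer matrix of rank 6; reducing to Smith normal form yields diagonal entries (1,1,1,1,1,1).

Boundary ∂_2: C_2 → C_1 sends each 2-simplex [p,q,r] to [q,r] − [p,r] + [p,q]. For instance
  ∂AFG = FG − AG + AF,
  ∂DEG = EG − DG + DE.
As a 18×12 matrix over Z this has rank 12, with invariant factors (1,1,1,1,1,1,1,1,1,1,1,2).

From H_k ≅ ker(∂_k) / im(∂_{k+1}) we obtain:

  H_0: rank C_0 − rank ∂_1 = 7 − 6 = 1, and the invariant factors of ∂_1 are all 1, so H_0 ≅ Z.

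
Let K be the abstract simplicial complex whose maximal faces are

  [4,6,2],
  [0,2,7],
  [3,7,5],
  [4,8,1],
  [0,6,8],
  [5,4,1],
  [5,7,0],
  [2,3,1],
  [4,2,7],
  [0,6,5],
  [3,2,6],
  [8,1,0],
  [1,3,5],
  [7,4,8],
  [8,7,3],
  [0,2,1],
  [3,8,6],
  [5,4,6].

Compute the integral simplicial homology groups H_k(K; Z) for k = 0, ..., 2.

Fix the vertex order 0 < 1 < 2 < 3 < 4 < 5 < 6 < 7 < 8 and write every simplex with vertices in increasing order. Then dim K = 2 and the simplices of K are:

  0-simplices (9): [0], [1], [2], [3], [4], [5], [6], [7], [8]
  1-simplices (27): (27 of them)
  2-simplices (18): [0,1,2], [0,1,8], [0,2,7], [0,5,6], [0,5,7], [0,6,8], [1,2,3], [1,3,5], [1,4,5], [1,4,8], [2,3,6], [2,4,6], [2,4,7], [3,5,7], [3,6,8], [3,7,8], [4,5,6], [4,7,8]

so the chain groups are C_0 ≅ Z^9, C_1 ≅ Z^27, C_2 ≅ Z^18.

Boundary ∂_1: C_1 → C_0 maps an edge to its endpoints' difference, ∂[p,q] = q − p.
This gives a 9×27 integer matrix of rank 8; reducing to Smith normal form yields diagonal entries (1,1,1,1,1,1,1,1).

The boundary map ∂_2: C_2 → C_1 acts by ∂[p,q,r] = [q,r] − [p,r] + [p,q]. For instance
  ∂[0,6,8] = [6,8] − [0,8] + [0,6],
  ∂[0,1,2] = [1,2] − [0,2] + [0,1].
As a 27×18 matrix over Z this has rank 17, with invariant factors (1,1,1,1,1,1,1,1,1,1,1,1,1,1,1,1,1).

Reading off H_k = ker ∂_k / im ∂_{k+1}:

  H_0: rank C_0 − rank ∂_1 = 9 − 8 = 1, and the invariant factors of ∂_1 are all 1, so H_0 = Z.
  H_1: rank ker ∂_1 − rank ∂_2 = (27 − 8) − 17 = 2, and the invariant factors of ∂_2 are all 1, so H_1 = Z^2.
  H_2: rank ker ∂_2 − rank ∂_3 = (18 − 17) − 0 = 1, and there is no ∂_3, so H_2 = Z.

H_0 = Z,  H_1 = Z^2,  H_2 = Z.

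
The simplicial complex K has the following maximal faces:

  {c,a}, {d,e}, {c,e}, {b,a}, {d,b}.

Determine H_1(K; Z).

Take the total order a < b < c < d < e on the vertex set. Then K (dimension 1) consists of the simplices:

  0-simplices (5): a, b, c, d, e
  1-simplices (5): ab, ac, bd, ce, de

giving chain groups C_0 ≅ Z^5, C_1 ≅ Z^5.

Boundary ∂_1: C_1 → C_0 is given by ∂[p,q] = [q] − [p].
The 5×5 boundary matrix has rank 4 and Smith normal form diag(1,1,1,1).

From H_k ≅ ker(∂_k) / im(∂_{k+1}) we obtain:

  H_1: rank ker ∂_1 − rank ∂_2 = (5 − 4) − 0 = 1, and there is no ∂_2, so H_1 = Z.

(K is a triangulation of the circle S^1.)

H_1 ≅ Z.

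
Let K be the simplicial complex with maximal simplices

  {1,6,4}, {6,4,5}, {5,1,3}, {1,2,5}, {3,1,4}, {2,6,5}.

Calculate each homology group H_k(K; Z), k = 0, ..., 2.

We work with the vertex ordering 1 < 2 < 3 < 4 < 5 < 6. The simplices of K, each written with vertices in increasing order, are:

  0-simplices (6): [1], [2], [3], [4], [5], [6]
  1-simplices (12): [1,2], [1,3], [1,4], [1,5], [1,6], [2,5], [2,6], [3,4], [3,5], [4,5], [4,6], [5,6]
  2-simplices (6): [1,2,5], [1,3,4], [1,3,5], [1,4,6], [2,5,6], [4,5,6]

so the chain groups are C_0 ≅ Z^6, C_1 ≅ Z^12, C_2 ≅ Z^6.

∂_1: C_1 → C_0 sends each edge [p,q] (with p < q) to q − p. For instance
  ∂[4,5] = [5] − [4].
The resulting 6×12 matrix has rank 5, and its Smith normal form has invariant factors (1,1,1,1,1).

Boundary ∂_2: C_2 → C_1 acts by ∂[p,q,r] = [q,r] − [p,r] + [p,q]. For instance
  ∂[2,5,6] = [5,6] − [2,6] + [2,5],
  ∂[1,4,6] = [4,6] − [1,6] + [1,4].
This gives a 12×6 integer matrix of rank 6; reducing to Smith normal form yields diagonal entries (1,1,1,1,1,1).

Now H_k = ker ∂_k / im ∂_{k+1}, so:

  H_0: rank C_0 − rank ∂_1 = 6 − 5 = 1, and the invariant factors of ∂_1 are all 1, so H_0 = Z.
  H_1: rank ker ∂_1 − rank ∂_2 = (12 − 5) − 6 = 1, and the invariant factors of ∂_2 are all 1, so H_1 = Z.
  H_2: rank ker ∂_2 − rank ∂_3 = (6 − 6) − 0 = 0, and there is no ∂_3, so H_2 = 0.

As a check, the Euler characteristic is 6 − 12 + 6 = 0, which agrees with 1 − 1 + 0 = 0.
(K is a triangulation of the cylinder S^1 x I.)

H_0 = Z,  H_1 = Z,  H_2 = 0.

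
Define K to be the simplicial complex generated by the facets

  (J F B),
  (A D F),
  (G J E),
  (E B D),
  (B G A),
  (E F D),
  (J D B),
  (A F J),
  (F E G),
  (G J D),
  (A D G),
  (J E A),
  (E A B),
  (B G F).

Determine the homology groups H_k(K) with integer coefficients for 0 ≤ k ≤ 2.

H_0 = Z,  H_1 = Z^2,  H_2 = Z.

Take the total order A < B < D < E < F < G < J on the vertex set. Then K (dimension 2) consists of the simplices:

  0-simplices (7): A, B, D, E, F, G, J
  1-simplices (21): AB, AD, AE, AF, AG, AJ, BD, BE, BF, BG, BJ, DE, DF, DG, DJ, EF, EG, EJ, FG, FJ, GJ
  2-simplices (14): ABE, ABG, ADF, ADG, AEJ, AFJ, BDE, BDJ, BFG, BFJ, DEF, DGJ, EFG, EGJ

giving chain groups C_0 ≅ Z^7, C_1 ≅ Z^21, C_2 ≅ Z^14.

Boundary ∂_1: C_1 → C_0 maps an edge to its endpoints' difference, ∂[p,q] = q − p.
The resulting 7×21 matrix has rank 6, and its Smith normal form has invariant factors (1,1,1,1,1,1).

Boundary ∂_2: C_2 → C_1 maps a triangle to the signed sum of its edges. For instance
  ∂DGJ = GJ − DJ + DG,
  ∂EFG = FG − EG + EF.
The resulting 21×14 matrix has rank 13, and its Smith normal form has invariant factors (1,1,1,1,1,1,1,1,1,1,1,1,1).

Reading off H_k = ker ∂_k / im ∂_{k+1}:

  H_0: rank C_0 − rank ∂_1 = 7 − 6 = 1, and the invariant factors of ∂_1 are all 1, so H_0 ≅ Z.
  H_1: rank ker ∂_1 − rank ∂_2 = (21 − 6) − 13 = 2, and the invariant factors of ∂_2 are all 1, so H_1 ≅ Z^2.
  H_2: rank ker ∂_2 − rank ∂_3 = (14 − 13) − 0 = 1, and there is no ∂_3, so H_2 ≅ Z.

As a check, the Euler characteristic is 7 − 21 + 14 = 0, which agrees with 1 − 2 + 1 = 0.
(K is a triangulation of the torus T^2.)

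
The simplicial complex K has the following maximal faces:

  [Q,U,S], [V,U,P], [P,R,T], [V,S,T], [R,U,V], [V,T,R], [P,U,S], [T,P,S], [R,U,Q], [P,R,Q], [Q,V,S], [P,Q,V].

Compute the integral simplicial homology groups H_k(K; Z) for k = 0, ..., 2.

We work with the vertex ordering P < Q < R < S < T < U < V. The simplices of K, each written with vertices in increasing order, are:

  0-simplices (7): P, Q, R, S, T, U, V
  1-simplices (18): PQ, PR, PS, PT, PU, PV, QR, QS, QU, QV, RT, RU, RV, ST, SU, SV, TV, UV
  2-simplices (12): PQR, PQV, PRT, PST, PSU, PUV, QRU, QSU, QSV, RTV, RUV, STV

giving chain groups C_0 ≅ Z^7, C_1 ≅ Z^18, C_2 ≅ Z^12.

The boundary map ∂_1: C_1 → C_0 is given by ∂[p,q] = [q] − [p]. For instance
  ∂QV = V − Q.
This gives a 7×18 integer matrix of rank 6; reducing to Smith normal form yields diagonal entries (1,1,1,1,1,1).

∂_2: C_2 → C_1 sends each 2-simplex [p,q,r] to [q,r] − [p,r] + [p,q]. For instance
  ∂QSU = SU − QU + QS,
  ∂PSU = SU − PU + PS.
The resulting 18×12 matrix has rank 12, and its Smith normal form has invariant factors (1,1,1,1,1,1,1,1,1,1,1,2).

Now H_k = ker ∂_k / im ∂_{k+1}, so:

  H_0: rank C_0 − rank ∂_1 = 7 − 6 = 1, and the invariant factors of ∂_1 are all 1, so H_0 ≅ Z.
  H_1: rank ker ∂_1 − rank ∂_2 = (18 − 6) − 12 = 0, and ∂_2 has invariant factor 2 > 1, so H_1 ≅ Z/2.
  H_2: rank ker ∂_2 − rank ∂_3 = (12 − 12) − 0 = 0, and there is no ∂_3, so H_2 ≅ 0.

(K is a triangulation of the real projective plane RP^2.)

H_0 = Z,  H_1 = Z/2,  H_2 = 0.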